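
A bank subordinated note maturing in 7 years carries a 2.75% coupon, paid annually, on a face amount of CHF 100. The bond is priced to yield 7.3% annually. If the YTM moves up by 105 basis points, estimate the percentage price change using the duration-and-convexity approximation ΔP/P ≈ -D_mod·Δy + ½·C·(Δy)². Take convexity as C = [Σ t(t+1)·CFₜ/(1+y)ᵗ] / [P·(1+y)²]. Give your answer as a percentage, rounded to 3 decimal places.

-5.992%

With y = 0.073:
  t   CF        PV=CF/(1+0.073)^t    t·PV        t(t+1)·PV
  1         2.75         2.5629         2.5629           5.1258
  2         2.75         2.3885         4.7771          14.3313
  3         2.75         2.2260         6.6781          26.7125
  4         2.75         2.0746         8.2984          41.4919
  5         2.75         1.9335         9.6673          58.0037
  6         2.75         1.8019        10.8115          75.6804
  7       102.75        62.7457       439.2197       3,513.7576
  Σ                     75.7331       482.0150       3,735.1033
P = 75.7331; D_Mac = 6.36465 yrs; D_mod = 5.93164 yrs; C = 42.83682.
Duration effect: -5.93164 × (+0.0105) = -0.062282
Convexity effect: 0.5 × 42.83682 × (0.0105)² = +0.0023614
ΔP/P ≈ -0.062282 + 0.0023614 = -0.059921 = -5.9921%.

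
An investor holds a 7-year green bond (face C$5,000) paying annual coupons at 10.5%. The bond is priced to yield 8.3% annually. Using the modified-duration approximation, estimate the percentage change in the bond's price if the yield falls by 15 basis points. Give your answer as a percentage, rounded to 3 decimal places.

Periodic yield y = 0.083. Modified duration first:
  t   CF        PV=CF/(1+0.083)^t    t·PV
  1       525.00       484.7645       484.7645
  2       525.00       447.6127       895.2254
  3       525.00       413.3081     1,239.9243
  4       525.00       381.6326     1,526.5304
  5       525.00       352.3847     1,761.9234
  6       525.00       325.3783     1,952.2697
  7     5,525.00     3,161.7905    22,132.5333
  Σ                  5,566.8714    29,993.1711
P = 5,566.8714; D_Mac = 5.38780 yrs; D_mod = 5.38780/(1+0.083) = 4.97488 yrs.
ΔP/P ≈ -D_mod · Δy = -4.97488 × (-0.0015) = +0.007462 = +0.7462%.

+0.746%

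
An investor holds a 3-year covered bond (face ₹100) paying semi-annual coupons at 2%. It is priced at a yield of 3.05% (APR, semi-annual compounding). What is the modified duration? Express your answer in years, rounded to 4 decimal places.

2.8814 years

Periodic yield y = 0.01525. First find Macaulay duration:
  t   CF        PV=CF/(1+0.01525)^t    t·PV
  1         1.00         0.9850         0.9850
  2         1.00         0.9702         1.9404
  3         1.00         0.9556         2.8668
  4         1.00         0.9413         3.7650
  5         1.00         0.9271         4.6356
  6       101.00        92.2324       553.3942
  Σ                     97.0115       567.5870
P = 97.0115; Macaulay duration = 567.5870 / 97.0115 = 5.85072 half-year periods = 2.92536 years.
Modified duration = D_Mac / (1 + y) = 2.92536 / 1.01525 = 2.88142 years.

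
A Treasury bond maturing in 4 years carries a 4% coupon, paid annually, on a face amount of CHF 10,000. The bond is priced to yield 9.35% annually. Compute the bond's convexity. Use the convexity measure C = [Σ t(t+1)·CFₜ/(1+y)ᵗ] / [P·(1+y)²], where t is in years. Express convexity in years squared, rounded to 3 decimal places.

With y = 0.0935:
  t   CF        PV=CF/(1+0.0935)^t    t·PV        t(t+1)·PV
  1       400.00       365.7979       365.7979         731.5958
  2       400.00       334.5203       669.0405       2,007.1215
  3       400.00       305.9170       917.7510       3,671.0041
  4    10,400.00     7,273.7470    29,094.9879     145,474.9396
  Σ                  8,279.9821    31,047.5774     151,884.6610
P = 8,279.9821.
Convexity = Σ t(t+1)·PV / [P·(1+y)²] = 151,884.6610 / (8,279.9821 × 1.195742) = 15.34076.

15.341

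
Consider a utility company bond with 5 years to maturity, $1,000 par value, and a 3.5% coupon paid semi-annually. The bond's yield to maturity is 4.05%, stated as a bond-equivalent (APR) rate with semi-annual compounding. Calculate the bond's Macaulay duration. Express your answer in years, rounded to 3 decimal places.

4.625 years

Periodic yield y = 0.02025. Discount each cash flow and weight by its period:
  t   CF        PV=CF/(1+0.02025)^t    t·PV
  1        17.50        17.1527        17.1527
  2        17.50        16.8122        33.6244
  3        17.50        16.4785        49.4356
  4        17.50        16.1515        64.6058
  5        17.50        15.8309        79.1544
  6        17.50        15.5167        93.1000
  7        17.50        15.2087       106.4608
  8        17.50        14.9068       119.2546
  9        17.50        14.6110       131.4986
  10    1,017.50       832.6613     8,326.6131
  Σ                    975.3302     9,020.9000
Price P = Σ PV = 975.3302.
Macaulay duration = Σ(t·PV) / P = 9,020.9000 / 975.3302 = 9.24907 half-year periods.
In years: 9.24907 / 2 = 4.62454 years.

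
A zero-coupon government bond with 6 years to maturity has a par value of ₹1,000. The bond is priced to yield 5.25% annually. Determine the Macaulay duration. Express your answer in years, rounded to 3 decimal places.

A zero-coupon bond has a single cash flow at maturity, so its Macaulay duration equals its maturity: 6 years.

6.000 years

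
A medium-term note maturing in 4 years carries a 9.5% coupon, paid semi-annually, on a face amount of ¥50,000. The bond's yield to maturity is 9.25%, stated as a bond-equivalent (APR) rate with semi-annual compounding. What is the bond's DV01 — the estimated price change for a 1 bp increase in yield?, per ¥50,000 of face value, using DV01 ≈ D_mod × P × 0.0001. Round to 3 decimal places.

¥16.489

Periodic yield y = 0.04625.
  t   CF        PV=CF/(1+0.04625)^t    t·PV
  1     2,375.00     2,270.0119     2,270.0119
  2     2,375.00     2,169.6649     4,339.3299
  3     2,375.00     2,073.7538     6,221.2615
  4     2,375.00     1,982.0825     7,928.3301
  5     2,375.00     1,894.4636     9,472.3179
  6     2,375.00     1,810.7179    10,864.3072
  7     2,375.00     1,730.6742    12,114.7193
  8    52,375.00    36,478.7769   291,830.2149
  Σ                 50,410.1457   345,040.4927
P = 50,410.1457; D_Mac = 6.84466 half-year periods = 3.42233 yrs; D_mod = 3.27105 yrs.
DV01 ≈ 3.27105 × 50,410.1457 × 0.0001 = 16.489390.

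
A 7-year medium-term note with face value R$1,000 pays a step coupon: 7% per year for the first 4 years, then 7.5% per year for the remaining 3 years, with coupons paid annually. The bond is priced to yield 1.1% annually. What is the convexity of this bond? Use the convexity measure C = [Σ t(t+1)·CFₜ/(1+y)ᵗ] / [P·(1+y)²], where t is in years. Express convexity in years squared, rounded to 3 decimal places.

With y = 0.011:
  t   CF        PV=CF/(1+0.011)^t    t·PV        t(t+1)·PV
  1        70.00        69.2384        69.2384         138.4768
  2        70.00        68.4850       136.9701         410.9103
  3        70.00        67.7399       203.2197         812.8788
  4        70.00        67.0029       268.0115       1,340.0574
  5        75.00        71.0077       355.0385       2,130.2312
  6        75.00        70.2351       421.4107       2,949.8750
  7     1,075.00       995.7501     6,970.2510      55,762.0077
  Σ                  1,409.4592     8,424.1399      63,544.4372
P = 1,409.4592.
Convexity = Σ t(t+1)·PV / [P·(1+y)²] = 63,544.4372 / (1,409.4592 × 1.022121) = 44.10854.

44.109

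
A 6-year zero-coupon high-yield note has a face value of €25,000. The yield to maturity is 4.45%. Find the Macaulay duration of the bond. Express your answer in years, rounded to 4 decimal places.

A zero-coupon bond has a single cash flow at maturity, so its Macaulay duration equals its maturity: 6 years.

6.0000 years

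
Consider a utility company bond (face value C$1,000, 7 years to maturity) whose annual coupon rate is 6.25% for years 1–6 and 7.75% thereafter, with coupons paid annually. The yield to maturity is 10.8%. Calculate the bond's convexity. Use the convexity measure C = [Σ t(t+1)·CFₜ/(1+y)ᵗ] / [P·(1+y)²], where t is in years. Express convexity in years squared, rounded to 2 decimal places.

34.76

With y = 0.108:
  t   CF        PV=CF/(1+0.108)^t    t·PV        t(t+1)·PV
  1        62.50        56.4079        56.4079         112.8159
  2        62.50        50.9097       101.8194         305.4582
  3        62.50        45.9474       137.8421         551.3685
  4        62.50        41.4688       165.8750         829.3751
  5        62.50        37.4267       187.1334       1,122.8002
  6        62.50        33.7786       202.6715       1,418.7006
  7     1,077.50       525.5802     3,679.0611      29,432.4885
  Σ                    791.5192     4,530.8104      33,773.0069
P = 791.5192.
Convexity = Σ t(t+1)·PV / [P·(1+y)²] = 33,773.0069 / (791.5192 × 1.227664) = 34.75592.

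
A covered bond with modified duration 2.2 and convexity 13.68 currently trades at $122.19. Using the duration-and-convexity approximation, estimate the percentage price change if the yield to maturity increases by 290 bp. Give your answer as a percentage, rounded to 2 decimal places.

Duration effect: -D_mod·Δy = -2.2 × (+0.029) = -0.063800
Convexity effect: ½·C·(Δy)² = 0.5 × 13.68 × (0.029)² = +0.00575244
ΔP/P ≈ -0.063800 + 0.00575244 = -0.05804756
= -5.804756%.

-5.80%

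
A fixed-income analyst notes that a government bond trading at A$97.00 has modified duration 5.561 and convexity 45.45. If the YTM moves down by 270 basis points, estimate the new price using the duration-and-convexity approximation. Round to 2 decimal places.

Duration effect: -D_mod·Δy = -5.561 × (-0.027) = +0.150147
Convexity effect: ½·C·(Δy)² = 0.5 × 45.45 × (-0.027)² = +0.016566525
ΔP/P ≈ +0.150147 + 0.016566525 = +0.166713525
New price ≈ 97.00 × (1 + 0.166713525) = 113.171211925.

A$113.17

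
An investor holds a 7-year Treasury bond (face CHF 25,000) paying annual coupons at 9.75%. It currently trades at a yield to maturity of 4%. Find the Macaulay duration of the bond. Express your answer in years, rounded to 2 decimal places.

Periodic yield y = 0.04. Discount each cash flow and weight by its year:
  t   CF        PV=CF/(1+0.04)^t    t·PV
  1     2,437.50     2,343.7500     2,343.7500
  2     2,437.50     2,253.6058     4,507.2115
  3     2,437.50     2,166.9286     6,500.7859
  4     2,437.50     2,083.5852     8,334.3409
  5     2,437.50     2,003.4473    10,017.2366
  6     2,437.50     1,926.3917    11,558.3499
  7    27,437.50    20,850.2450   145,951.7150
  Σ                 33,627.9536   189,213.3898
Price P = Σ PV = 33,627.9536.
Macaulay duration = Σ(t·PV) / P = 189,213.3898 / 33,627.9536 = 5.62667 years.

5.63 years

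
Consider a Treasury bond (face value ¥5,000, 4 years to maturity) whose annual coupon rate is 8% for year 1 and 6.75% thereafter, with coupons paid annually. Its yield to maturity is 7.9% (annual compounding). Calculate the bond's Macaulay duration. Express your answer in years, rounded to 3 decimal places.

Periodic yield y = 0.079. Discount each cash flow and weight by its year:
  t   CF        PV=CF/(1+0.079)^t    t·PV
  1       400.00       370.7136       370.7136
  2       337.50       289.8884       579.7769
  3       337.50       268.6640       805.9919
  4     5,337.50     3,937.7860    15,751.1440
  Σ                  4,867.0520    17,507.6264
Price P = Σ PV = 4,867.0520.
Macaulay duration = Σ(t·PV) / P = 17,507.6264 / 4,867.0520 = 3.59717 years.

3.597 years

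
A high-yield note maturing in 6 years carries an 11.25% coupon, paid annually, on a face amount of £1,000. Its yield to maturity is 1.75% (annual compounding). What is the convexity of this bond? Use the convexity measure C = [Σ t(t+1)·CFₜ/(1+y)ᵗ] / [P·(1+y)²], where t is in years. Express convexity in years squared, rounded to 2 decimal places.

31.09

With y = 0.0175:
  t   CF        PV=CF/(1+0.0175)^t    t·PV        t(t+1)·PV
  1       112.50       110.5651       110.5651         221.1302
  2       112.50       108.6635       217.3270         651.9810
  3       112.50       106.7946       320.3838       1,281.5351
  4       112.50       104.9578       419.8313       2,099.1566
  5       112.50       103.1527       515.7633       3,094.5798
  6     1,112.50     1,002.5211     6,015.1265      42,105.8853
  Σ                  1,536.6548     7,598.9970      49,454.2681
P = 1,536.6548.
Convexity = Σ t(t+1)·PV / [P·(1+y)²] = 49,454.2681 / (1,536.6548 × 1.035306) = 31.08556.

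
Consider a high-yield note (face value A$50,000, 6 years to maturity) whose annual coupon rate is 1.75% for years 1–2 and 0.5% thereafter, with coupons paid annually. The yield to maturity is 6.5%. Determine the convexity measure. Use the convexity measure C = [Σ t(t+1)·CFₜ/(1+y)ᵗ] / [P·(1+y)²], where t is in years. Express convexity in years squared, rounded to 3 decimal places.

35.264

With y = 0.065:
  t   CF        PV=CF/(1+0.065)^t    t·PV        t(t+1)·PV
  1       875.00       821.5962       821.5962       1,643.1925
  2       875.00       771.4519     1,542.9037       4,628.7112
  3       250.00       206.9623       620.8868       2,483.5473
  4       250.00       194.3308       777.3231       3,886.6155
  5       250.00       182.4702       912.3510       5,474.1063
  6    50,250.00    34,438.0395   206,628.2368   1,446,397.6577
  Σ                 36,614.8508   211,303.2978   1,464,513.8305
P = 36,614.8508.
Convexity = Σ t(t+1)·PV / [P·(1+y)²] = 1,464,513.8305 / (36,614.8508 × 1.134225) = 35.26444.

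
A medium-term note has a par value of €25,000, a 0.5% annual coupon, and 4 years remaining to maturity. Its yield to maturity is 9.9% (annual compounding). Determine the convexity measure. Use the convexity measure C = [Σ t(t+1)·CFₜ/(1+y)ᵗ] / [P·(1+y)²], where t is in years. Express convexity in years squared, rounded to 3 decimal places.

16.358

With y = 0.099:
  t   CF        PV=CF/(1+0.099)^t    t·PV        t(t+1)·PV
  1       125.00       113.7398       113.7398         227.4795
  2       125.00       103.4939       206.9877         620.9632
  3       125.00        94.1709       282.5128       1,130.0514
  4    25,125.00    17,223.2577    68,893.0310     344,465.1548
  Σ                 17,534.6623    69,496.2713     346,443.6489
P = 17,534.6623.
Convexity = Σ t(t+1)·PV / [P·(1+y)²] = 346,443.6489 / (17,534.6623 × 1.207801) = 16.35836.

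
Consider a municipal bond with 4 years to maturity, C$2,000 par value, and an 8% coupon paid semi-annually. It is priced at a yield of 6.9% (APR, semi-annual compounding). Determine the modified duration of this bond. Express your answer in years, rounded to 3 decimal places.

3.395 years

Periodic yield y = 0.0345. First find Macaulay duration:
  t   CF        PV=CF/(1+0.0345)^t    t·PV
  1        80.00        77.3320        77.3320
  2        80.00        74.7531       149.5061
  3        80.00        72.2601       216.7803
  4        80.00        69.8503       279.4010
  5        80.00        67.5208       337.6039
  6        80.00        65.2690       391.6141
  7        80.00        63.0923       441.6463
  8     2,080.00     1,585.6940    12,685.5518
  Σ                  2,075.7715    14,579.4355
P = 2,075.7715; Macaulay duration = 14,579.4355 / 2,075.7715 = 7.02362 half-year periods = 3.51181 years.
Modified duration = D_Mac / (1 + y) = 3.51181 / 1.0345 = 3.39469 years.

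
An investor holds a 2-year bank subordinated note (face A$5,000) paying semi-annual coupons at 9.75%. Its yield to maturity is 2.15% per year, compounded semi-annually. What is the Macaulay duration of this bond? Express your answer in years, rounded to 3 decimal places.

Periodic yield y = 0.01075. Discount each cash flow and weight by its period:
  t   CF        PV=CF/(1+0.01075)^t    t·PV
  1       243.75       241.1576       241.1576
  2       243.75       238.5927       477.1854
  3       243.75       236.0551       708.1653
  4     5,243.75     5,024.2007    20,096.8027
  Σ                  5,740.0060    21,523.3109
Price P = Σ PV = 5,740.0060.
Macaulay duration = Σ(t·PV) / P = 21,523.3109 / 5,740.0060 = 3.74970 half-year periods.
In years: 3.74970 / 2 = 1.87485 years.

1.875 years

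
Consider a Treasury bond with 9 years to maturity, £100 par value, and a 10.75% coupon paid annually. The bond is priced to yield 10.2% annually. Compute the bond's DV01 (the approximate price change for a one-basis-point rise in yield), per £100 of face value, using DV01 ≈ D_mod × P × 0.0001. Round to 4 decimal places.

£0.0584

Periodic yield y = 0.102.
  t   CF        PV=CF/(1+0.102)^t    t·PV
  1        10.75         9.7550         9.7550
  2        10.75         8.8521        17.7042
  3        10.75         8.0327        24.0982
  4        10.75         7.2892        29.1569
  5        10.75         6.6146        33.0728
  6        10.75         6.0023        36.0139
  7        10.75         5.4467        38.1272
  8        10.75         4.9426        39.5408
  9       110.75        46.2072       415.8645
  Σ                    103.1424       643.3336
P = 103.1424; D_Mac = 6.23733 yrs; D_mod = 5.66001 yrs.
DV01 ≈ 5.66001 × 103.1424 × 0.0001 = 0.058379.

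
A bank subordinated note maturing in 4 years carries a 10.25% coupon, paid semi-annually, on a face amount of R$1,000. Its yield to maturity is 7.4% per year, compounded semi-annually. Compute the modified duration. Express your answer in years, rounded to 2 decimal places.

3.29 years

Periodic yield y = 0.037. First find Macaulay duration:
  t   CF        PV=CF/(1+0.037)^t    t·PV
  1        51.25        49.4214        49.4214
  2        51.25        47.6581        95.3161
  3        51.25        45.9576       137.8729
  4        51.25        44.3179       177.2715
  5        51.25        42.7366       213.6831
  6        51.25        41.2118       247.2707
  7        51.25        39.7413       278.1894
  8     1,051.25       786.0967     6,288.7734
  Σ                  1,097.1414     7,487.7984
P = 1,097.1414; Macaulay duration = 7,487.7984 / 1,097.1414 = 6.82483 half-year periods = 3.41241 years.
Modified duration = D_Mac / (1 + y) = 3.41241 / 1.037 = 3.29066 years.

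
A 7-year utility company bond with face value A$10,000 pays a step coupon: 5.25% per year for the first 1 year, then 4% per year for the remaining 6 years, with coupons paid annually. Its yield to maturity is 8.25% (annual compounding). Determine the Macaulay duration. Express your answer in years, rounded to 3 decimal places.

Periodic yield y = 0.0825. Discount each cash flow and weight by its year:
  t   CF        PV=CF/(1+0.0825)^t    t·PV
  1       525.00       484.9885       484.9885
  2       400.00       341.3534       682.7067
  3       400.00       315.3380       946.0139
  4       400.00       291.3053     1,165.2212
  5       400.00       269.1042     1,345.5210
  6       400.00       248.5951     1,491.5706
  7    10,400.00     5,970.8753    41,796.1274
  Σ                  7,921.5597    47,912.1492
Price P = Σ PV = 7,921.5597.
Macaulay duration = Σ(t·PV) / P = 47,912.1492 / 7,921.5597 = 6.04832 years.

6.048 years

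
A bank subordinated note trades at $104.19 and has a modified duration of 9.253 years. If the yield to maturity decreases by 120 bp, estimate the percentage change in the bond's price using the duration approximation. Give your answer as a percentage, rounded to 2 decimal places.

Duration approximation: ΔP/P ≈ -D_mod · Δy = -9.253 × (-0.012) = +0.111036.
As a percentage: +11.1036%.

+11.10%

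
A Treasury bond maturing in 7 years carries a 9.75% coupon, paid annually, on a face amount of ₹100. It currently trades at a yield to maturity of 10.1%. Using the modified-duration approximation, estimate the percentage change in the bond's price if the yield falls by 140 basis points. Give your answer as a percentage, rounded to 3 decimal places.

Periodic yield y = 0.101. Modified duration first:
  t   CF        PV=CF/(1+0.101)^t    t·PV
  1         9.75         8.8556         8.8556
  2         9.75         8.0432        16.0864
  3         9.75         7.3054        21.9161
  4         9.75         6.6352        26.5409
  5         9.75         6.0265        30.1327
  6         9.75         5.4737        32.8422
  7       109.75        55.9620       391.7341
  Σ                     98.3016       528.1080
P = 98.3016; D_Mac = 5.37232 yrs; D_mod = 5.37232/(1+0.101) = 4.87949 yrs.
ΔP/P ≈ -D_mod · Δy = -4.87949 × (-0.014) = +0.068313 = +6.8313%.

+6.831%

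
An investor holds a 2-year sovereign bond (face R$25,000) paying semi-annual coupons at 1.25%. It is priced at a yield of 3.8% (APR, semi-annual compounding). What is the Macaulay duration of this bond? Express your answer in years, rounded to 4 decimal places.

1.9809 years

Periodic yield y = 0.019. Discount each cash flow and weight by its period:
  t   CF        PV=CF/(1+0.019)^t    t·PV
  1       156.25       153.3366       153.3366
  2       156.25       150.4775       300.9551
  3       156.25       147.6718       443.0153
  4    25,156.25    23,331.8495    93,327.3979
  Σ                 23,783.3354    94,224.7049
Price P = Σ PV = 23,783.3354.
Macaulay duration = Σ(t·PV) / P = 94,224.7049 / 23,783.3354 = 3.96180 half-year periods.
In years: 3.96180 / 2 = 1.98090 years.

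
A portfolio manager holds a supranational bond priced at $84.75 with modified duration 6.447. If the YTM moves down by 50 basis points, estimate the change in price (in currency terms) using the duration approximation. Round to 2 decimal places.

Duration approximation: ΔP/P ≈ -D_mod · Δy = -6.447 × (-0.005) = +0.032235.
ΔP ≈ 84.75 × (+0.032235) = +2.73191625.

+$2.73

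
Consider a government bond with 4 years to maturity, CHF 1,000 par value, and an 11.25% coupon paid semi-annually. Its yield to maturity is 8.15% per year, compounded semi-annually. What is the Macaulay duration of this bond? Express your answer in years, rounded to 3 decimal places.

Periodic yield y = 0.04075. Discount each cash flow and weight by its period:
  t   CF        PV=CF/(1+0.04075)^t    t·PV
  1        56.25        54.0476        54.0476
  2        56.25        51.9314       103.8627
  3        56.25        49.8980       149.6940
  4        56.25        47.9443       191.7771
  5        56.25        46.0671       230.3353
  6        56.25        44.2633       265.5799
  7        56.25        42.5302       297.7115
  8     1,056.25       767.3533     6,138.8264
  Σ                  1,104.0351     7,431.8346
Price P = Σ PV = 1,104.0351.
Macaulay duration = Σ(t·PV) / P = 7,431.8346 / 1,104.0351 = 6.73152 half-year periods.
In years: 6.73152 / 2 = 3.36576 years.

3.366 years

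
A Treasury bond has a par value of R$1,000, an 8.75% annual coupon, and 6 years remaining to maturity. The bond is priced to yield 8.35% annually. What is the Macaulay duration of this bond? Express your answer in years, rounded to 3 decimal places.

Periodic yield y = 0.0835. Discount each cash flow and weight by its year:
  t   CF        PV=CF/(1+0.0835)^t    t·PV
  1        87.50        80.7568        80.7568
  2        87.50        74.5333       149.0666
  3        87.50        68.7894       206.3681
  4        87.50        63.4881       253.9524
  5        87.50        58.5954       292.9770
  6     1,087.50       672.1339     4,032.8031
  Σ                  1,018.2968     5,015.9240
Price P = Σ PV = 1,018.2968.
Macaulay duration = Σ(t·PV) / P = 5,015.9240 / 1,018.2968 = 4.92580 years.

4.926 years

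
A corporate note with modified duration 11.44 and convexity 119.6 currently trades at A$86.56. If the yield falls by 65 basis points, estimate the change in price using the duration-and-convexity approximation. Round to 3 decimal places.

+A$6.655

Duration effect: -D_mod·Δy = -11.44 × (-0.0065) = +0.074360
Convexity effect: ½·C·(Δy)² = 0.5 × 119.6 × (-0.0065)² = +0.00252655
ΔP/P ≈ +0.074360 + 0.00252655 = +0.07688655
ΔP ≈ 86.56 × (+0.07688655) = +6.655299768.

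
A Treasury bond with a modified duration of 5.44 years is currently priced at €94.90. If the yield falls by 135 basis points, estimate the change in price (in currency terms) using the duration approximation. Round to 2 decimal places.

Duration approximation: ΔP/P ≈ -D_mod · Δy = -5.44 × (-0.0135) = +0.073440.
ΔP ≈ 94.90 × (+0.073440) = +6.969456.

+€6.97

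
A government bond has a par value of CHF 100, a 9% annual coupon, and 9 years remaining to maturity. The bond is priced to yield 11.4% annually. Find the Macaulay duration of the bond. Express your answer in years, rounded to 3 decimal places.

6.342 years

Periodic yield y = 0.114. Discount each cash flow and weight by its year:
  t   CF        PV=CF/(1+0.114)^t    t·PV
  1         9.00         8.0790         8.0790
  2         9.00         7.2522        14.5045
  3         9.00         6.5101        19.5303
  4         9.00         5.8439        23.3755
  5         9.00         5.2459        26.2293
  6         9.00         4.7090        28.2542
  7         9.00         4.2271        29.5899
  8         9.00         3.7946        30.3564
  9       109.00        41.2534       371.2806
  Σ                     86.9152       551.1998
Price P = Σ PV = 86.9152.
Macaulay duration = Σ(t·PV) / P = 551.1998 / 86.9152 = 6.34181 years.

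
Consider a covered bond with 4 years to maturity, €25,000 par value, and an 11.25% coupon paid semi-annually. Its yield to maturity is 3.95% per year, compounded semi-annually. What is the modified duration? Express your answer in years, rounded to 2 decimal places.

Periodic yield y = 0.01975. First find Macaulay duration:
  t   CF        PV=CF/(1+0.01975)^t    t·PV
  1     1,406.25     1,379.0145     1,379.0145
  2     1,406.25     1,352.3064     2,704.6128
  3     1,406.25     1,326.1156     3,978.3469
  4     1,406.25     1,300.4321     5,201.7284
  5     1,406.25     1,275.2460     6,376.2299
  6     1,406.25     1,250.5477     7,503.2860
  7     1,406.25     1,226.3277     8,584.2939
  8    26,406.25    22,581.7200   180,653.7603
  Σ                 31,691.7100   216,381.2727
P = 31,691.7100; Macaulay duration = 216,381.2727 / 31,691.7100 = 6.82769 half-year periods = 3.41385 years.
Modified duration = D_Mac / (1 + y) = 3.41385 / 1.01975 = 3.34773 years.

3.35 years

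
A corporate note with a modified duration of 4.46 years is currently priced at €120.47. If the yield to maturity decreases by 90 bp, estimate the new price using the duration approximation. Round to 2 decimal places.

€125.31

Duration approximation: ΔP/P ≈ -D_mod · Δy = -4.46 × (-0.009) = +0.040140.
New price ≈ 120.47 × (1 + 0.040140) = 125.3056658.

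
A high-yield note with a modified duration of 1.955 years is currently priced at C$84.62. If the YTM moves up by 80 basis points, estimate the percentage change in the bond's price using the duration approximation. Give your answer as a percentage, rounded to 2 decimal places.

-1.56%

Duration approximation: ΔP/P ≈ -D_mod · Δy = -1.955 × (+0.008) = -0.015640.
As a percentage: -1.5640%.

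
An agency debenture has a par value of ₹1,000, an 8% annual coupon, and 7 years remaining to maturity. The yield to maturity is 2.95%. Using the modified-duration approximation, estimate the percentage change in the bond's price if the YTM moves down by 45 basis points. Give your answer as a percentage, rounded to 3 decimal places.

Periodic yield y = 0.0295. Modified duration first:
  t   CF        PV=CF/(1+0.0295)^t    t·PV
  1        80.00        77.7076        77.7076
  2        80.00        75.4809       150.9619
  3        80.00        73.3181       219.9542
  4        80.00        71.2171       284.8686
  5        80.00        69.1764       345.8822
  6        80.00        67.1942       403.1653
  7     1,080.00       881.1286     6,167.9002
  Σ                  1,315.2230     7,650.4400
P = 1,315.2230; D_Mac = 5.81684 yrs; D_mod = 5.81684/(1+0.0295) = 5.65016 yrs.
ΔP/P ≈ -D_mod · Δy = -5.65016 × (-0.0045) = +0.025426 = +2.5426%.

+2.543%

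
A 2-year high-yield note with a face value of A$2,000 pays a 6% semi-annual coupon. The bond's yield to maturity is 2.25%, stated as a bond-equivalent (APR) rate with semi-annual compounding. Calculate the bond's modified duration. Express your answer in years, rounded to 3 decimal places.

1.896 years

Periodic yield y = 0.01125. First find Macaulay duration:
  t   CF        PV=CF/(1+0.01125)^t    t·PV
  1        60.00        59.3325        59.3325
  2        60.00        58.6724       117.3449
  3        60.00        58.0197       174.0592
  4     2,060.00     1,969.8497     7,879.3986
  Σ                  2,145.8743     8,230.1352
P = 2,145.8743; Macaulay duration = 8,230.1352 / 2,145.8743 = 3.83533 half-year periods = 1.91766 years.
Modified duration = D_Mac / (1 + y) = 1.91766 / 1.01125 = 1.89633 years.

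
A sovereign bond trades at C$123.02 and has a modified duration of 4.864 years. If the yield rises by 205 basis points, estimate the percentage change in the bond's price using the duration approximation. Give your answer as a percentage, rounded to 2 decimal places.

-9.97%

Duration approximation: ΔP/P ≈ -D_mod · Δy = -4.864 × (+0.0205) = -0.099712.
As a percentage: -9.9712%.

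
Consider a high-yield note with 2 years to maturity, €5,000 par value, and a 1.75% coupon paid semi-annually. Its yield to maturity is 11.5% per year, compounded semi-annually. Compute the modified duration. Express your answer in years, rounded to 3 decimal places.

Periodic yield y = 0.0575. First find Macaulay duration:
  t   CF        PV=CF/(1+0.0575)^t    t·PV
  1        43.75        41.3712        41.3712
  2        43.75        39.1217        78.2433
  3        43.75        36.9945       110.9834
  4     5,043.75     4,033.0355    16,132.1421
  Σ                  4,150.5228    16,362.7400
P = 4,150.5228; Macaulay duration = 16,362.7400 / 4,150.5228 = 3.94233 half-year periods = 1.97117 years.
Modified duration = D_Mac / (1 + y) = 1.97117 / 1.0575 = 1.86399 years.

1.864 years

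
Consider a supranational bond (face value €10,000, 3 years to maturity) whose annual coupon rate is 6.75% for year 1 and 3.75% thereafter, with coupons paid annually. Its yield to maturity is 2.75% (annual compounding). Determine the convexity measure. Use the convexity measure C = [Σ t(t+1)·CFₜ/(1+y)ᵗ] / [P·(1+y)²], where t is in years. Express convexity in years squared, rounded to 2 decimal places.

10.59

With y = 0.0275:
  t   CF        PV=CF/(1+0.0275)^t    t·PV        t(t+1)·PV
  1       675.00       656.9343       656.9343       1,313.8686
  2       375.00       355.1956       710.3912       2,131.1737
  3    10,375.00     9,564.0671    28,692.2013     114,768.8050
  Σ                 10,576.1970    30,059.5268     118,213.8474
P = 10,576.1970.
Convexity = Σ t(t+1)·PV / [P·(1+y)²] = 118,213.8474 / (10,576.1970 × 1.055756) = 10.58705.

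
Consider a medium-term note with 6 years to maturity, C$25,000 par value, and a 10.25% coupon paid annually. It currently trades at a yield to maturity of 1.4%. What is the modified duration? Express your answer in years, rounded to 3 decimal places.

4.942 years

Periodic yield y = 0.014. First find Macaulay duration:
  t   CF        PV=CF/(1+0.014)^t    t·PV
  1     2,562.50     2,527.1203     2,527.1203
  2     2,562.50     2,492.2291     4,984.4582
  3     2,562.50     2,457.8196     7,373.4589
  4     2,562.50     2,423.8852     9,695.5410
  5     2,562.50     2,390.4194    11,952.0968
  6    27,562.50    25,356.5917   152,139.5499
  Σ                 37,648.0653   188,672.2252
P = 37,648.0653; Macaulay duration = 188,672.2252 / 37,648.0653 = 5.01147 years.
Modified duration = D_Mac / (1 + y) = 5.01147 / 1.014 = 4.94228 years.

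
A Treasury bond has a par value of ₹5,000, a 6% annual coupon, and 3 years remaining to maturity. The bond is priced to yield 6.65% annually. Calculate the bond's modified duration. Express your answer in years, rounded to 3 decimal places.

2.655 years

Periodic yield y = 0.0665. First find Macaulay duration:
  t   CF        PV=CF/(1+0.0665)^t    t·PV
  1       300.00       281.2940       281.2940
  2       300.00       263.7543       527.5086
  3     5,300.00     4,369.1131    13,107.3394
  Σ                  4,914.1614    13,916.1419
P = 4,914.1614; Macaulay duration = 13,916.1419 / 4,914.1614 = 2.83184 years.
Modified duration = D_Mac / (1 + y) = 2.83184 / 1.0665 = 2.65527 years.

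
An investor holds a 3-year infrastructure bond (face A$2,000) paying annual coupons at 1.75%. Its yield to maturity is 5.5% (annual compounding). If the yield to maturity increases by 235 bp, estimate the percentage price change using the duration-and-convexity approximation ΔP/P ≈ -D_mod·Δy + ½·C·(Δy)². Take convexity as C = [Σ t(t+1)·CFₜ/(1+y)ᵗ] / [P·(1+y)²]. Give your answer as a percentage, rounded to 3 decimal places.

With y = 0.055:
  t   CF        PV=CF/(1+0.055)^t    t·PV        t(t+1)·PV
  1        35.00        33.1754        33.1754          66.3507
  2        35.00        31.4458        62.8917         188.6750
  3     2,035.00     1,733.0338     5,199.1014      20,796.4057
  Σ                  1,797.6550     5,295.1684      21,051.4314
P = 1,797.6550; D_Mac = 2.94560 yrs; D_mod = 2.79204 yrs; C = 10.52132.
Duration effect: -2.79204 × (+0.0235) = -0.065613
Convexity effect: 0.5 × 10.52132 × (0.0235)² = +0.0029052
ΔP/P ≈ -0.065613 + 0.0029052 = -0.062708 = -6.2708%.

-6.271%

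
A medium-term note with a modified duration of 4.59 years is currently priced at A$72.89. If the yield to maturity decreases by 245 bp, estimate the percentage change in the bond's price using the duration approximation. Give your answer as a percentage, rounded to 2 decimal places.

Duration approximation: ΔP/P ≈ -D_mod · Δy = -4.59 × (-0.0245) = +0.112455.
As a percentage: +11.2455%.

+11.25%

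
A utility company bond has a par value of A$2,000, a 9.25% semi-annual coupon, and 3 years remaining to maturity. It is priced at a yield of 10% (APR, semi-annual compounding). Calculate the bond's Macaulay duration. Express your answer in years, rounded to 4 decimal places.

2.6839 years

Periodic yield y = 0.05. Discount each cash flow and weight by its period:
  t   CF        PV=CF/(1+0.05)^t    t·PV
  1        92.50        88.0952        88.0952
  2        92.50        83.9002       167.8005
  3        92.50        79.9050       239.7149
  4        92.50        76.1000       304.3999
  5        92.50        72.4762       362.3809
  6     2,092.50     1,561.4557     9,368.7343
  Σ                  1,961.9323    10,531.1257
Price P = Σ PV = 1,961.9323.
Macaulay duration = Σ(t·PV) / P = 10,531.1257 / 1,961.9323 = 5.36773 half-year periods.
In years: 5.36773 / 2 = 2.68387 years.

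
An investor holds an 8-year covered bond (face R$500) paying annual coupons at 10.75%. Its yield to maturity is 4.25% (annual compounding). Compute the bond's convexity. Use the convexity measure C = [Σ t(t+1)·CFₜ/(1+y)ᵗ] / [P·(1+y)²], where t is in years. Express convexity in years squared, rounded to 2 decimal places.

45.94

With y = 0.0425:
  t   CF        PV=CF/(1+0.0425)^t    t·PV        t(t+1)·PV
  1        53.75        51.5588        51.5588         103.1175
  2        53.75        49.4568        98.9137         296.7410
  3        53.75        47.4406       142.3218         569.2873
  4        53.75        45.5066       182.0263         910.1316
  5        53.75        43.6514       218.2570       1,309.5419
  6        53.75        41.8718       251.2311       1,758.6174
  7        53.75        40.1648       281.1539       2,249.2309
  8       553.75       396.9221     3,175.3764      28,578.3879
  Σ                    716.5729     4,400.8389      35,775.0557
P = 716.5729.
Convexity = Σ t(t+1)·PV / [P·(1+y)²] = 35,775.0557 / (716.5729 × 1.086806) = 45.93755.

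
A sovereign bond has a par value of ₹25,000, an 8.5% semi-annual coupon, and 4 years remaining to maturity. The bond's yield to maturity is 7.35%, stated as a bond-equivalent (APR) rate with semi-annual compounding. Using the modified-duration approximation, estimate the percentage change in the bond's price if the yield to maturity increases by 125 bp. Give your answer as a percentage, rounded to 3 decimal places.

Periodic yield y = 0.03675. Modified duration first:
  t   CF        PV=CF/(1+0.03675)^t    t·PV
  1     1,062.50     1,024.8372     1,024.8372
  2     1,062.50       988.5095     1,977.0190
  3     1,062.50       953.4695     2,860.4085
  4     1,062.50       919.6716     3,678.6863
  5     1,062.50       887.0717     4,435.3584
  6     1,062.50       855.6274     5,133.7643
  7     1,062.50       825.2977     5,777.0838
  8    26,062.50    19,526.4692   156,211.7533
  Σ                 25,980.9537   181,098.9110
P = 25,980.9537; D_Mac = 6.97045 half-year periods = 3.48522 yrs; D_mod = 3.48522/(1+0.03675) = 3.36168 yrs.
ΔP/P ≈ -D_mod · Δy = -3.36168 × (+0.0125) = -0.042021 = -4.2021%.

-4.202%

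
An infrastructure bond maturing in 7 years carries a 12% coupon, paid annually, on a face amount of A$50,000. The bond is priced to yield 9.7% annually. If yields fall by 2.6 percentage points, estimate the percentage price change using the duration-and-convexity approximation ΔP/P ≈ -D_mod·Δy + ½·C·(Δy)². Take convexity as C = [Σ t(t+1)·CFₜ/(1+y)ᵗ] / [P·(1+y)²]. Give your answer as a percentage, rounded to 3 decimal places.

+13.408%

With y = 0.097:
  t   CF        PV=CF/(1+0.097)^t    t·PV        t(t+1)·PV
  1     6,000.00     5,469.4622     5,469.4622      10,938.9243
  2     6,000.00     4,985.8361     9,971.6721      29,915.0164
  3     6,000.00     4,544.9736    13,634.9209      54,539.6835
  4     6,000.00     4,143.0936    16,572.3742      82,861.8711
  5     6,000.00     3,776.7489    18,883.7445     113,302.4673
  6     6,000.00     3,442.7975    20,656.7853     144,597.4970
  7    56,000.00    29,291.5015   205,040.5103   1,640,324.0822
  Σ                 55,654.4133   290,229.4695   2,076,479.5419
P = 55,654.4133; D_Mac = 5.21485 yrs; D_mod = 4.75374 yrs; C = 31.00379.
Duration effect: -4.75374 × (-0.026) = +0.123597
Convexity effect: 0.5 × 31.00379 × (-0.026)² = +0.0104793
ΔP/P ≈ +0.123597 + 0.0104793 = +0.134076 = +13.4076%.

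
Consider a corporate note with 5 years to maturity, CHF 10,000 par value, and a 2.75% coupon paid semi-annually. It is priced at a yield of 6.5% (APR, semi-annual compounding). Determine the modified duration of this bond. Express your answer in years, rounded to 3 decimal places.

4.525 years

Periodic yield y = 0.0325. First find Macaulay duration:
  t   CF        PV=CF/(1+0.0325)^t    t·PV
  1       137.50       133.1719       133.1719
  2       137.50       128.9801       257.9601
  3       137.50       124.9202       374.7605
  4       137.50       120.9880       483.9522
  5       137.50       117.1797       585.8985
  6       137.50       113.4912       680.9474
  7       137.50       109.9189       769.4321
  8       137.50       106.4590       851.6717
  9       137.50       103.1080       927.9716
  10   10,137.50     7,362.5840    73,625.8402
  Σ                  8,420.8009    78,691.6062
P = 8,420.8009; Macaulay duration = 78,691.6062 / 8,420.8009 = 9.34491 half-year periods = 4.67245 years.
Modified duration = D_Mac / (1 + y) = 4.67245 / 1.0325 = 4.52538 years.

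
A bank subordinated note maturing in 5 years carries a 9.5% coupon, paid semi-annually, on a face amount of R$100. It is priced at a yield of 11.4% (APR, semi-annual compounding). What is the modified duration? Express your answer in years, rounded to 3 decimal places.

3.836 years

Periodic yield y = 0.057. First find Macaulay duration:
  t   CF        PV=CF/(1+0.057)^t    t·PV
  1         4.75         4.4939         4.4939
  2         4.75         4.2515         8.5030
  3         4.75         4.0222        12.0667
  4         4.75         3.8053        15.2214
  5         4.75         3.6001        18.0007
  6         4.75         3.4060        20.4360
  7         4.75         3.2223        22.5562
  8         4.75         3.0486        24.3884
  9         4.75         2.8842        25.9574
  10      104.75        60.1733       601.7335
  Σ                     92.9075       753.3571
P = 92.9075; Macaulay duration = 753.3571 / 92.9075 = 8.10868 half-year periods = 4.05434 years.
Modified duration = D_Mac / (1 + y) = 4.05434 / 1.057 = 3.83571 years.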